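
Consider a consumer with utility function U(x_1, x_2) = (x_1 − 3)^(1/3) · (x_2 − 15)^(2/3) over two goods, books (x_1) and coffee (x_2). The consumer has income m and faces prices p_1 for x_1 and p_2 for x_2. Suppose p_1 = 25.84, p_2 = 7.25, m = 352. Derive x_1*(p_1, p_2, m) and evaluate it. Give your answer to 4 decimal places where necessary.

This is Cobb-Douglas in (x_1−3, x_2−15): tangency gives 1/3·p_2·(x_2−15) = 2/3·p_1·(x_1−3).
After buying the subsistence bundle (3, 15), a share 1/3 of the remaining income goes to x_1: x_1* = 3 + 1/3·(m − 3p_1 − 15p_2)/p_1.
Discretionary income = 352 − 3·25.84 − 15·7.25 = 165.73; x_1* = 3 + 1/3·165.73/25.84 = 5.1379.

x_1* = 5.1379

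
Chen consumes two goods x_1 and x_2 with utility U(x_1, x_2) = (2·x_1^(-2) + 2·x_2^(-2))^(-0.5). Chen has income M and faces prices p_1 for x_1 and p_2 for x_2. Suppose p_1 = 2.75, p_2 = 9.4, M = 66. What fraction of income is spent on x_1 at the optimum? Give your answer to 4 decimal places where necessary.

MU_x_1 ∝ 2·x_1^(-3), MU_x_2 ∝ 2·x_2^(-3), so MRS = (x_2/x_1)^(3) = p_1/p_2.
Hence x_2/x_1 = (p_1/p_2)^(1/(3)), i.e. raised to the 1/3 power.
Substitute x_2 = (x_2/x_1)·x_1 into the budget: x_1* = M/(p_1 + p_2·(x_2/x_1)).
Numerically x_2/x_1 = 0.663847, so x_1* = 66/(2.75 + 9.4·0.663847) = 7.3414 and x_2* = 0.663847·7.3414 = 4.8735.
Expenditure on x_1: 2.75·7.3414 = 20.1887; share = 0.3059.

share on x_1 = 0.3059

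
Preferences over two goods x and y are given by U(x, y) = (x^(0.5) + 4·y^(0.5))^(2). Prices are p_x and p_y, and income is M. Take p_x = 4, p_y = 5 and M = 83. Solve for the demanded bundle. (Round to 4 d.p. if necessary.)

From the CES first-order condition, (1/4)·(y/x)^(0.5) = p_x/p_y.
Solve for the ratio: y/x = [4·p_x/p_y]^(2).
With the ratio pinned down, the budget gives x* = M/(p_x + p_y·(y/x)) and y* = (y/x)·x*.
Numerically y/x = 10.24, so x* = 83/(4 + 5·10.24) = 1.5036 and y* = 10.24·1.5036 = 15.3971.

x* = 1.5036, y* = 15.3971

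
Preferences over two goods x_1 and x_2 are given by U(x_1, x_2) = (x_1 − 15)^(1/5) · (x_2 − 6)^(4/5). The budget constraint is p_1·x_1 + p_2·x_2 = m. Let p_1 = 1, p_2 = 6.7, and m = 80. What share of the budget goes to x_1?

share on x_1 = 0.2495

MRS = (1/4)·(x_2−6)/(x_1−15). Tangency with p_1/p_2 gives x_2−6 = 4·(p_1/p_2)·(x_1−15).
After buying the subsistence bundle (15, 6), a share 0.2 of the remaining income goes to x_1: x_1* = 15 + 0.2·(m − 15p_1 − 6p_2)/p_1.
Discretionary income = 80 − 15·1 − 6·6.7 = 24.8; x_1* = 15 + 0.2·24.8/1 = 19.96; x_2* = 6 + 0.8·24.8/6.7 = 8.9612.
Expenditure on x_1: 1·19.96 = 19.96; share = 0.2495.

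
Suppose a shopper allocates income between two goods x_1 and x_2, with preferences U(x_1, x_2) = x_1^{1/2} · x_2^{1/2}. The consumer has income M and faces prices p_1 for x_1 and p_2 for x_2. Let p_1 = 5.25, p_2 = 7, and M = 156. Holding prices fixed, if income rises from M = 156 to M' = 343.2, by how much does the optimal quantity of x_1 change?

The MRS is x_2/x_1. Set MRS = p_1/p_2.
So 0.5·p_2·x_2 = 0.5·p_1·x_1; combined with the budget, a share 0.5 of income goes to x_1.
Demand: x_1*(p_1,p_2,M) = 0.5·M/p_1 and x_2* = 0.5·M/p_2.
At p_1=5.25, p_2=7, M=156: x_1* = 0.5·156/5.25 = 14.8571.
At M' = 343.2: x_1* = 32.6857. Change: 32.6857 − 14.8571 = 17.8286.

Δx_1* = 17.8286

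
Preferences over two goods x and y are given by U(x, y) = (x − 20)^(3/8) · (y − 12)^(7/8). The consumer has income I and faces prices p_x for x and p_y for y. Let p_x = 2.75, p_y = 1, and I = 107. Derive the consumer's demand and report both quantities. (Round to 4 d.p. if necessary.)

x* = 24.3636, y* = 40

Let x' = x−20, y' = y−12. MRS = (3/7)·y'/x' = p_x/p_y.
Substituting into the budget: x* = 20 + 0.3·(I − 20·p_x − 12·p_y)/p_x, and y* = 12 + 0.7·(…)/p_y.
Discretionary income = 107 − 20·2.75 − 12·1 = 40; x* = 20 + 0.3·40/2.75 = 24.3636; y* = 12 + 0.7·40/1 = 40.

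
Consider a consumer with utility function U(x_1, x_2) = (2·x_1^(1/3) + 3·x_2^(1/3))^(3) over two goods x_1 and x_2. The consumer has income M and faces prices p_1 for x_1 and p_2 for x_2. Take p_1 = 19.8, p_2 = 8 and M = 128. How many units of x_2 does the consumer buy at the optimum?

MU_x_1 ∝ 2·x_1^(-2/3), MU_x_2 ∝ 3·x_2^(-2/3), so MRS = (2/3)·(x_2/x_1)^(2/3) = p_1/p_2.
Hence x_2/x_1 = ((3/2)·p_1/p_2)^(1/(2/3)), i.e. raised to the 1.5 power.
Substitute x_2 = (x_2/x_1)·x_1 into the budget: x_1* = M/(p_1 + p_2·(x_2/x_1)).
Numerically x_2/x_1 = 7.153189, so x_1* = 128/(19.8 + 8·7.153189) = 1.6618 and x_2* = 7.153189·1.6618 = 11.8871.

x_2* = 11.8871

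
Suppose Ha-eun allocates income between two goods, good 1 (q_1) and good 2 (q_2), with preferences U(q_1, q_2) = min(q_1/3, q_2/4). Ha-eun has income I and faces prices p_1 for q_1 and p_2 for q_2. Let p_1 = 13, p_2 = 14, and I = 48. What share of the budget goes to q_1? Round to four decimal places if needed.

share on q_1 = 0.4105

With perfect complements, no substitution: consume in ratio q_1:q_2 = 3:4.
Budget: p_1·q_1 + p_2·(4/3)·q_1 = I, so (3·p_1 + 4·p_2)·q_1 = 3·I.
Demand: q_1*(p_1,p_2,I) = 3·I/(3·p_1 + 4·p_2), q_2* = 4·I/(3·p_1 + 4·p_2).
Here 3·13 + 4·14 = 95, giving q_1* = 1.5158 and q_2* = 2.0211.
Expenditure on q_1: 13·1.5158 = 19.7053; share = 0.4105.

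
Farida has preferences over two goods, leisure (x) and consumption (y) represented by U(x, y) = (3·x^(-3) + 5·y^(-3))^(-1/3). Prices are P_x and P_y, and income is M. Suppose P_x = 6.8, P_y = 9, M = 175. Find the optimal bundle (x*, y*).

Substitute y = (y/x)·x into the budget: x* = M/(P_x + P_y·(y/x)).
Numerically y/x = 1.059324, so x* = 175/(6.8 + 9·1.059324) = 10.7139 and y* = 1.059324·10.7139 = 11.3495.

x* = 10.7139, y* = 11.3495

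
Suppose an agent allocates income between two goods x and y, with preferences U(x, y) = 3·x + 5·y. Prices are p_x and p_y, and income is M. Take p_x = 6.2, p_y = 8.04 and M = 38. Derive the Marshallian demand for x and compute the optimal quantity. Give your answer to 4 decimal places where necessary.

Linear utility — the consumer picks whichever good has higher MU/price: 3/6.2 = 0.4839 vs 5/8.04 = 0.6219.
y gives more utility per dollar, so spend all income on y: y* = M/p_y, x* = 0.
Numerically: x* = 0, y* = 4.7264.

x* = 0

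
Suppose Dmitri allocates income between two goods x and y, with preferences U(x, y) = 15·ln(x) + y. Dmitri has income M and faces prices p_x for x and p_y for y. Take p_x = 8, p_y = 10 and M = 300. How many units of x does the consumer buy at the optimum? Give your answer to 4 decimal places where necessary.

x* = 18.75

MU_x = 15/x, MU_y = 1. Tangency: 15/x = p_x/p_y.
So x*(p_x,p_y) = 15·p_y/p_x, independent of income; and y* = (M − 15·p_y)/p_y.
At the given prices: x* = 15·10/8 = 18.75.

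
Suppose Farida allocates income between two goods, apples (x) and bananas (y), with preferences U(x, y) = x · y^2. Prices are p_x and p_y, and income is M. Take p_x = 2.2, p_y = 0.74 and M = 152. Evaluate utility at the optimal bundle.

V = 431857.9021

Demand: x*(p_x,p_y,M) = 1/3·M/p_x and y* = 2/3·M/p_y.
At p_x=2.2, p_y=0.74, M=152: x* = 1/3·152/2.2 = 23.0303, y* = 136.9369.
Utility at the optimum: U(23.0303, 136.9369) = 431857.9021.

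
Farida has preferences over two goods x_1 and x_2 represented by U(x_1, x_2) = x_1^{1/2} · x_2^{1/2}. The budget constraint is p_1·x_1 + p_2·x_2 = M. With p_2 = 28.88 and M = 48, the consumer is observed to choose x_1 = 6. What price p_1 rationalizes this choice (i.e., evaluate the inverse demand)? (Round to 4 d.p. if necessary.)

p_1 = 4

MU_x_1/MU_x_2 = (0.5·x_2)/(0.5·x_1); tangency sets this equal to p_1/p_2.
So 0.5·p_2·x_2 = 0.5·p_1·x_1; combined with the budget, a share 0.5 of income goes to x_1.
Demand: x_1*(p_1,p_2,M) = 0.5·M/p_1 and x_2* = 0.5·M/p_2.
Set x_1* = 6 in the demand function and solve for p_1: p_1 = 4.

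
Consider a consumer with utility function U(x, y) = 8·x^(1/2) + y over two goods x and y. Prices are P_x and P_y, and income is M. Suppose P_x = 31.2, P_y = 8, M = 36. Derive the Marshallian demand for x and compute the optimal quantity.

Set MRS = P_x/P_y: 4·x^(−1/2) = P_x/P_y.
Solve: √x = 4·P_y/P_x, so x*(P_x,P_y) = (4·P_y/P_x)², and y* = (M − P_x·x*)/P_y.
Plugging in: x* = (4·8/31.2)² = 1.0519.

x* = 1.0519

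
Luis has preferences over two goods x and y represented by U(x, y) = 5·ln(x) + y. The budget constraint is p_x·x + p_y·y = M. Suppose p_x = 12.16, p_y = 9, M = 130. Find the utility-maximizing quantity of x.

x* = 3.7007

At the given prices: x* = 5·9/12.16 = 3.7007.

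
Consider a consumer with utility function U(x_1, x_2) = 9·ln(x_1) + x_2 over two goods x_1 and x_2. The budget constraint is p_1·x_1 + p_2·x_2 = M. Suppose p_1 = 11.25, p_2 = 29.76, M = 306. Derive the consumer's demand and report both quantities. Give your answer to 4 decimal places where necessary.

x_1* = 23.808, x_2* = 1.2823

MU_x_1 = 9/x_1, MU_x_2 = 1. Tangency: 9/x_1 = p_1/p_2.
So x_1*(p_1,p_2) = 9·p_2/p_1, independent of income; and x_2* = (M − 9·p_2)/p_2.
At the given prices: x_1* = 9·29.76/11.25 = 23.808, and x_2* = 1.2823.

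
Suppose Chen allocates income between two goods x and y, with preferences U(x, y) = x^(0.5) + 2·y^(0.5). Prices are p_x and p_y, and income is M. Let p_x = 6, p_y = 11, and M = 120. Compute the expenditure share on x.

share on x = 0.3143

From the CES first-order condition, (1/2)·(y/x)^(0.5) = p_x/p_y.
Hence y/x = (2·p_x/p_y)^(1/(0.5)), i.e. raised to the 2 power.
With the ratio pinned down, the budget gives x* = M/(p_x + p_y·(y/x)) and y* = (y/x)·x*.
Numerically y/x = 1.190083, so x* = 120/(6 + 11·1.190083) = 6.2857 and y* = 1.190083·6.2857 = 7.4805.
Expenditure on x: 6·6.2857 = 37.7143; share = 0.3143.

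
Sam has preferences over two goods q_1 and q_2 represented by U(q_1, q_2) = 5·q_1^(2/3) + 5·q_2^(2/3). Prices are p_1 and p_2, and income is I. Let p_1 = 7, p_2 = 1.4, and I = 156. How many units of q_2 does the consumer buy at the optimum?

From the CES first-order condition, (q_2/q_1)^(1/3) = p_1/p_2.
Hence q_2/q_1 = (p_1/p_2)^(1/(1/3)), i.e. raised to the 3 power.
Substitute q_2 = (q_2/q_1)·q_1 into the budget: q_1* = I/(p_1 + p_2·(q_2/q_1)).
Numerically q_2/q_1 = 125, so q_1* = 156/(7 + 1.4·125) = 0.8571 and q_2* = 125·0.8571 = 107.1429.

q_2* = 107.1429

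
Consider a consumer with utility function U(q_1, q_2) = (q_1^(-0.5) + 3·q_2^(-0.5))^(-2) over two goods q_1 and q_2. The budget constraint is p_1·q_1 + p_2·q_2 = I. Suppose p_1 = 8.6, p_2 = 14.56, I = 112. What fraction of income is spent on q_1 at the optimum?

MRS = MU_q_1/MU_q_2 = (1/3)·(q_2/q_1)^(1.5). Set equal to p_1/p_2.
Solve for the ratio: q_2/q_1 = [3·p_1/p_2]^(2/3).
With the ratio pinned down, the budget gives q_1* = I/(p_1 + p_2·(q_2/q_1)) and q_2* = (q_2/q_1)·q_1*.
Numerically q_2/q_1 = 1.46433, so q_1* = 112/(8.6 + 14.56·1.46433) = 3.7432 and q_2* = 1.46433·3.7432 = 5.4813.
Expenditure on q_1: 8.6·3.7432 = 32.1918; share = 0.2874.

share on q_1 = 0.2874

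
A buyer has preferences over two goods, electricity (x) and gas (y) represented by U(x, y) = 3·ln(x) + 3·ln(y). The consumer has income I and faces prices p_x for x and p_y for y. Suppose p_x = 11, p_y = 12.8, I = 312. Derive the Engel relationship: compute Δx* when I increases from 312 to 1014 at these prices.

Δx* = 31.9091

The MRS is y/x. Set MRS = p_x/p_y.
Rearranging, p_y·y = p_x·x. Substituting into the budget gives p_x·x·(1 + 1) = I.
Demand: x*(p_x,p_y,I) = 0.5·I/p_x and y* = 0.5·I/p_y.
At p_x=11, p_y=12.8, I=312: x* = 0.5·312/11 = 14.1818.
At I' = 1014: x* = 46.0909. Change: 46.0909 − 14.1818 = 31.9091.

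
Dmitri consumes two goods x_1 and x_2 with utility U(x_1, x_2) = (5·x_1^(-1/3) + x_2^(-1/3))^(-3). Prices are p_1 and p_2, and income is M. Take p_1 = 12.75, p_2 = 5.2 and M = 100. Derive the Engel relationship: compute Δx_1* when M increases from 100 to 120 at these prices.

MRS = MU_x_1/MU_x_2 = 5·(x_2/x_1)^(4/3). Set equal to p_1/p_2.
Hence x_2/x_1 = ((1/5)·p_1/p_2)^(1/(4/3)), i.e. raised to the 0.75 power.
With the ratio pinned down, the budget gives x_1* = M/(p_1 + p_2·(x_2/x_1)) and x_2* = (x_2/x_1)·x_1*.
Numerically x_2/x_1 = 0.586007, so x_1* = 100/(12.75 + 5.2·0.586007) = 6.3302.
At M' = 120: x_1* = 7.5963. Change: 7.5963 − 6.3302 = 1.266.

Δx_1* = 1.266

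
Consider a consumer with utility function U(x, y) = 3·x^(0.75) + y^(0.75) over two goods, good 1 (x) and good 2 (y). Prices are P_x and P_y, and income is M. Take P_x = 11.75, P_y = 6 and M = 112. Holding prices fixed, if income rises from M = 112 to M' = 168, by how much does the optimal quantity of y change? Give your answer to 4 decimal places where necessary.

MRS = MU_x/MU_y = 3·(y/x)^(0.25). Set equal to P_x/P_y.
Hence y/x = ((1/3)·P_x/P_y)^(1/(0.25)), i.e. raised to the 4 power.
With the ratio pinned down, the budget gives x* = M/(P_x + P_y·(y/x)) and y* = (y/x)·x*.
Numerically y/x = 0.181577, so x* = 112/(11.75 + 6·0.181577) = 8.7231 and y* = 0.181577·8.7231 = 1.5839.
At M' = 168: y* = 2.3759. Change: 2.3759 − 1.5839 = 0.792.

Δy* = 0.792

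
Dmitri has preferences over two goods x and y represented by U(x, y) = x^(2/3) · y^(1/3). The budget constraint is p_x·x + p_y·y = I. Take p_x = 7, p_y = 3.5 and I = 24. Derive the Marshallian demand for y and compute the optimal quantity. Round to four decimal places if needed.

y* = 2.2857

Tangency: MRS = 2·y/x = p_x/p_y.
So 2/3·p_y·y = 1/3·p_x·x; combined with the budget, a share 2/3 of income goes to x.
Demand: x*(p_x,p_y,I) = 2/3·I/p_x and y* = 1/3·I/p_y.
At p_x=7, p_y=3.5, I=24: y* = 1/3·24/3.5 = 2.2857.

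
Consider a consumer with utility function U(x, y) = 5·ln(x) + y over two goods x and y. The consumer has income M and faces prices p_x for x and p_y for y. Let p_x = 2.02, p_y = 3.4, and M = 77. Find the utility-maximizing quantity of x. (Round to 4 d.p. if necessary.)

MU_x = 5/x, MU_y = 1. Tangency: 5/x = p_x/p_y.
So x*(p_x,p_y) = 5·p_y/p_x, independent of income; and y* = (M − 5·p_y)/p_y.
At the given prices: x* = 5·3.4/2.02 = 8.4158.

x* = 8.4158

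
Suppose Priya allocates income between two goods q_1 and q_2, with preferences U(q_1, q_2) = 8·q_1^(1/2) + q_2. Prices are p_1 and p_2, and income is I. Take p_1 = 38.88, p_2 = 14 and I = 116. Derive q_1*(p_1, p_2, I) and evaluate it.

q_1* = 2.0745

Utility is quasi-linear in q_2; the FOC for q_1 is 4/√q_1 = p_1/p_2.
Solve: √q_1 = 4·p_2/p_1, so q_1*(p_1,p_2) = (4·p_2/p_1)², and q_2* = (I − p_1·q_1*)/p_2.
Plugging in: q_1* = (4·14/38.88)² = 2.0745.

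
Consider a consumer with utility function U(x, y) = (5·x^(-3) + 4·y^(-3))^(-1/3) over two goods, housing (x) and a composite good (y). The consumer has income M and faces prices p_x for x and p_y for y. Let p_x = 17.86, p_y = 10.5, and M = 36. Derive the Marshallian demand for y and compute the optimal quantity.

y* = 1.3315

MRS = MU_x/MU_y = (5/4)·(y/x)^(4). Set equal to p_x/p_y.
Hence y/x = ((4/5)·p_x/p_y)^(1/(4)), i.e. raised to the 0.25 power.
With the ratio pinned down, the budget gives x* = M/(p_x + p_y·(y/x)) and y* = (y/x)·x*.
Numerically y/x = 1.080054, so x* = 36/(17.86 + 10.5·1.080054) = 1.2329 and y* = 1.080054·1.2329 = 1.3315.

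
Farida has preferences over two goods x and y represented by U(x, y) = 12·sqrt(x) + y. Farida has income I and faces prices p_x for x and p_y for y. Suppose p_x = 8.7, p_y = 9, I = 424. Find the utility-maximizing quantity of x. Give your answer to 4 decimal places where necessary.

Set MRS = p_x/p_y: 6·x^(−1/2) = p_x/p_y.
Thus x* = (6·p_y/p_x)² — independent of I — with the rest of income spent on y.
Plugging in: x* = (6·9/8.7)² = 38.5256.

x* = 38.5256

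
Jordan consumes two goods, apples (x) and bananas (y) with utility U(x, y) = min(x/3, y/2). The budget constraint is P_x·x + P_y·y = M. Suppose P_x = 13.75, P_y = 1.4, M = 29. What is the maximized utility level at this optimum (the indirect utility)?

V = 0.6583

Leontief preferences: the optimum is at the kink where x/3 = y/2, i.e. y = (2/3)·x.
Budget: P_x·x + P_y·(2/3)·x = M, so (3·P_x + 2·P_y)·x = 3·M.
Demand: x*(P_x,P_y,M) = 3·M/(3·P_x + 2·P_y), y* = 2·M/(3·P_x + 2·P_y).
Here 3·13.75 + 2·1.4 = 44.05, giving x* = 1.975 and y* = 1.3167.
Utility at the optimum: U(1.975, 1.3167) = 0.6583.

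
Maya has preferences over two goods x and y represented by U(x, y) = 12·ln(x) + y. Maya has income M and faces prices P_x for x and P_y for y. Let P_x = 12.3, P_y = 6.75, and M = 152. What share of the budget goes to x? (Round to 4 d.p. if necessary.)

share on x = 0.5329

So x*(P_x,P_y) = 12·P_y/P_x, independent of income; and y* = (M − 12·P_y)/P_y.
At the given prices: x* = 12·6.75/12.3 = 6.5854, and y* = 10.5185.
Expenditure on x: 12.3·6.5854 = 81; share = 0.5329.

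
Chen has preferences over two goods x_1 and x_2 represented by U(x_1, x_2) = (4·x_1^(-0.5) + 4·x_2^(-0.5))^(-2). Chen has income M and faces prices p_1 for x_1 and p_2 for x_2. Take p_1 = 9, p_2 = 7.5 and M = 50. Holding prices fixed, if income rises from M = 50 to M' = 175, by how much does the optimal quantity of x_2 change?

Δx_2* = 8.0802

MU_x_1 ∝ 4·x_1^(-1.5), MU_x_2 ∝ 4·x_2^(-1.5), so MRS = (x_2/x_1)^(1.5) = p_1/p_2.
Hence x_2/x_1 = (p_1/p_2)^(1/(1.5)), i.e. raised to the 2/3 power.
Substitute x_2 = (x_2/x_1)·x_1 into the budget: x_1* = M/(p_1 + p_2·(x_2/x_1)).
Numerically x_2/x_1 = 1.129243, so x_1* = 50/(9 + 7.5·1.129243) = 2.8622 and x_2* = 1.129243·2.8622 = 3.2321.
At M' = 175: x_2* = 11.3123. Change: 11.3123 − 3.2321 = 8.0802.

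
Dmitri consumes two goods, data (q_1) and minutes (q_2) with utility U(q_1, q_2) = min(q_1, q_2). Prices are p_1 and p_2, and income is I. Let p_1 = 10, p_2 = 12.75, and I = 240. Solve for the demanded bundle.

Demand: q_1*(p_1,p_2,I) = I/(p_1 + p_2), q_2* = I/(p_1 + p_2).
Here 10 + 12.75 = 22.75, giving q_1* = 10.5495 and q_2* = 10.5495.

q_1* = 10.5495, q_2* = 10.5495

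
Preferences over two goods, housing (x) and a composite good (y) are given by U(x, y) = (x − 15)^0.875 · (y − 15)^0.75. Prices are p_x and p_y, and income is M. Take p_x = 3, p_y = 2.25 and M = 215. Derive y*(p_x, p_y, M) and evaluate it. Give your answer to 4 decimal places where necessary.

y* = 42.9487

Let x' = x−15, y' = y−15. MRS = (7/6)·y'/x' = p_x/p_y.
After buying the subsistence bundle (15, 15), a share 7/13 of the remaining income goes to x: x* = 15 + 7/13·(M − 15p_x − 15p_y)/p_x.
Discretionary income = 215 − 15·3 − 15·2.25 = 136.25; y* = 15 + 6/13·136.25/2.25 = 42.9487.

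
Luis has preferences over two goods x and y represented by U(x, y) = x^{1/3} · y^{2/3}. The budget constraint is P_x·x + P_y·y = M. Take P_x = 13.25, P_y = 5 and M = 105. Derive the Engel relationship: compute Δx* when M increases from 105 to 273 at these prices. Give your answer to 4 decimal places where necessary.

The MRS is (1/2)·y/x. Set MRS = P_x/P_y.
Rearranging, P_y·y = 2·P_x·x. Substituting into the budget gives P_x·x·(1 + 2) = M.
Demand: x*(P_x,P_y,M) = 1/3·M/P_x and y* = 2/3·M/P_y.
At P_x=13.25, P_y=5, M=105: x* = 1/3·105/13.25 = 2.6415.
At M' = 273: x* = 6.8679. Change: 6.8679 − 2.6415 = 4.2264.

Δx* = 4.2264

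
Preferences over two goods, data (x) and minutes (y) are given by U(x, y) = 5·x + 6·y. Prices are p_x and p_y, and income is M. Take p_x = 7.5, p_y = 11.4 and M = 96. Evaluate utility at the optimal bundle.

Perfect substitutes: compare marginal utility per dollar. 5/p_x vs 6/p_y → 0.6667 vs 0.5263.
x gives more utility per dollar, so spend all income on x: x* = M/p_x, y* = 0.
Numerically: x* = 12.8, y* = 0.
Utility at the optimum: U(12.8, 0) = 64.

V = 64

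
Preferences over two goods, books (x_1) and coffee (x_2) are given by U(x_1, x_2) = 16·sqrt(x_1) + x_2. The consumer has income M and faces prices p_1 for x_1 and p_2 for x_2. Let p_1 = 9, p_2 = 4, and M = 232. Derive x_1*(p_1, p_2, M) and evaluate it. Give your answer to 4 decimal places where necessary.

x_1* = 12.642

Set MRS = p_1/p_2: 8·x_1^(−1/2) = p_1/p_2.
Thus x_1* = (8·p_2/p_1)² — independent of M — with the rest of income spent on x_2.
Plugging in: x_1* = (8·4/9)² = 12.642.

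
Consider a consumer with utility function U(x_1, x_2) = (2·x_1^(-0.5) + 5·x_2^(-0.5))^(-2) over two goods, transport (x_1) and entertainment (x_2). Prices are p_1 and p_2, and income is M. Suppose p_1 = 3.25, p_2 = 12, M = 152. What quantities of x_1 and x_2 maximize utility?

x_1* = 12.1572, x_2* = 9.3741

From the CES first-order condition, (2/5)·(x_2/x_1)^(1.5) = p_1/p_2.
Hence x_2/x_1 = ((5/2)·p_1/p_2)^(1/(1.5)), i.e. raised to the 2/3 power.
Substitute x_2 = (x_2/x_1)·x_1 into the budget: x_1* = M/(p_1 + p_2·(x_2/x_1)).
Numerically x_2/x_1 = 0.771072, so x_1* = 152/(3.25 + 12·0.771072) = 12.1572 and x_2* = 0.771072·12.1572 = 9.3741.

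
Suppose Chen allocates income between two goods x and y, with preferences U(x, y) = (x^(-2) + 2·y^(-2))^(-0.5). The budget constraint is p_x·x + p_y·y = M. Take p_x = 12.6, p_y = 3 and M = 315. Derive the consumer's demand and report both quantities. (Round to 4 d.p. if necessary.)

x* = 16.8464, y* = 34.2452

Substitute y = (y/x)·x into the budget: x* = M/(p_x + p_y·(y/x)).
Numerically y/x = 2.032793, so x* = 315/(12.6 + 3·2.032793) = 16.8464 and y* = 2.032793·16.8464 = 34.2452.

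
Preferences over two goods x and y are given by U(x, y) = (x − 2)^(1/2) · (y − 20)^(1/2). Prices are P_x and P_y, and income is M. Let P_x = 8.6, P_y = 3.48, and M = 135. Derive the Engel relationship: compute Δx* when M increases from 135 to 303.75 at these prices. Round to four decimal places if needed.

Δx* = 9.811

MRS = (y−20)/(x−2). Tangency with P_x/P_y gives y−20 = (P_x/P_y)·(x−2).
After buying the subsistence bundle (2, 20), a share 0.5 of the remaining income goes to x: x* = 2 + 0.5·(M − 2P_x − 20P_y)/P_x.
Discretionary income = 135 − 2·8.6 − 20·3.48 = 48.2; x* = 2 + 0.5·48.2/8.6 = 4.8023.
At M' = 303.75: x* = 14.6134. Change: 14.6134 − 4.8023 = 9.811.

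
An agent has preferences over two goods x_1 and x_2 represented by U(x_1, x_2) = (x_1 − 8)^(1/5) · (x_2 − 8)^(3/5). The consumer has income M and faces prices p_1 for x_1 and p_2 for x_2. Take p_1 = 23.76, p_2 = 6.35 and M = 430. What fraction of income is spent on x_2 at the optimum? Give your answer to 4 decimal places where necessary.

MRS = (1/3)·(x_2−8)/(x_1−8). Tangency with p_1/p_2 gives x_2−8 = 3·(p_1/p_2)·(x_1−8).
After buying the subsistence bundle (8, 8), a share 0.25 of the remaining income goes to x_1: x_1* = 8 + 0.25·(M − 8p_1 − 8p_2)/p_1.
Discretionary income = 430 − 8·23.76 − 8·6.35 = 189.12; x_1* = 8 + 0.25·189.12/23.76 = 9.9899; x_2* = 8 + 0.75·189.12/6.35 = 30.337.
Expenditure on x_2: 6.35·30.337 = 192.64; share = 0.448.

share on x_2 = 0.448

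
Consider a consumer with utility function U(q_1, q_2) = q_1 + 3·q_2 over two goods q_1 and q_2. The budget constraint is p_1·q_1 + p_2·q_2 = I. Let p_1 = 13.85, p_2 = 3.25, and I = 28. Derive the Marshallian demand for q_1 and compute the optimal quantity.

q_1* = 0

Perfect substitutes: compare marginal utility per dollar. 1/p_1 vs 3/p_2 → 0.0722 vs 0.9231.
q_2 gives more utility per dollar, so spend all income on q_2: q_2* = I/p_2, q_1* = 0.
Numerically: q_1* = 0, q_2* = 8.6154.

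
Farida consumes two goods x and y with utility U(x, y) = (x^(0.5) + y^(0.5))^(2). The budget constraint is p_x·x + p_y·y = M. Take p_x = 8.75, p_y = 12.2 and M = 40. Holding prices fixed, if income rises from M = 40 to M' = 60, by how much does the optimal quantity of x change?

Δx* = 1.3311

MU_x ∝ x^(-0.5), MU_y ∝ y^(-0.5), so MRS = (y/x)^(0.5) = p_x/p_y.
Hence y/x = (p_x/p_y)^(1/(0.5)), i.e. raised to the 2 power.
Substitute y = (y/x)·x into the budget: x* = M/(p_x + p_y·(y/x)).
Numerically y/x = 0.514395, so x* = 40/(8.75 + 12.2·0.514395) = 2.6621.
At M' = 60: x* = 3.9932. Change: 3.9932 − 2.6621 = 1.3311.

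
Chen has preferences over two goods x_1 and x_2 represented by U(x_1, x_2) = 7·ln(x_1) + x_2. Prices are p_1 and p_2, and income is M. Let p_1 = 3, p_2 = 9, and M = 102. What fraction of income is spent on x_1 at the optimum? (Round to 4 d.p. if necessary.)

share on x_1 = 0.6176

Set MRS = p_1/p_2: (7/x_1)/1 = p_1/p_2.
So x_1*(p_1,p_2) = 7·p_2/p_1, independent of income; and x_2* = (M − 7·p_2)/p_2.
At the given prices: x_1* = 7·9/3 = 21, and x_2* = 4.3333.
Expenditure on x_1: 3·21 = 63; share = 0.6176.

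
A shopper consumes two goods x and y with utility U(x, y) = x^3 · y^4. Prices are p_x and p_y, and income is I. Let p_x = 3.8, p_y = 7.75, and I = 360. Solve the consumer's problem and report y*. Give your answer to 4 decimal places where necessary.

The MRS is (3/4)·y/x. Set MRS = p_x/p_y.
So 3·p_y·y = 4·p_x·x; combined with the budget, a share 3/7 of income goes to x.
Demand: x*(p_x,p_y,I) = 3/7·I/p_x and y* = 4/7·I/p_y.
At p_x=3.8, p_y=7.75, I=360: y* = 4/7·360/7.75 = 26.5438.

y* = 26.5438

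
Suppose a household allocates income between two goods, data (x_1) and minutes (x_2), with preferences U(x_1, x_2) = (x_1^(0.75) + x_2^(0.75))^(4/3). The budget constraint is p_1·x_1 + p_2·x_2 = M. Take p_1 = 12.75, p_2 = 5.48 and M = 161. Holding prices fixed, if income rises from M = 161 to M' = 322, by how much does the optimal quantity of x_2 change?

MU_x_1 ∝ x_1^(-0.25), MU_x_2 ∝ x_2^(-0.25), so MRS = (x_2/x_1)^(0.25) = p_1/p_2.
Hence x_2/x_1 = (p_1/p_2)^(1/(0.25)), i.e. raised to the 4 power.
With the ratio pinned down, the budget gives x_1* = M/(p_1 + p_2·(x_2/x_1)) and x_2* = (x_2/x_1)·x_1*.
Numerically x_2/x_1 = 29.303433, so x_1* = 161/(12.75 + 5.48·29.303433) = 0.9288 and x_2* = 29.303433·0.9288 = 27.2185.
At M' = 322: x_2* = 54.4369. Change: 54.4369 − 27.2185 = 27.2185.

Δx_2* = 27.2185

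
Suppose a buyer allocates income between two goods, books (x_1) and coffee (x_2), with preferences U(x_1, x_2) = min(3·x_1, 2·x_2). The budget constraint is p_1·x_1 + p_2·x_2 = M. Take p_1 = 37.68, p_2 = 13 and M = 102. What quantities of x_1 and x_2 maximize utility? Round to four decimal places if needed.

Leontief preferences: the optimum is at the kink where x_1/2 = x_2/3, i.e. x_2 = (3/2)·x_1.
Budget: p_1·x_1 + p_2·(3/2)·x_1 = M, so (2·p_1 + 3·p_2)·x_1 = 2·M.
Demand: x_1*(p_1,p_2,M) = 2·M/(2·p_1 + 3·p_2), x_2* = 3·M/(2·p_1 + 3·p_2).
Here 2·37.68 + 3·13 = 114.36, giving x_1* = 1.7838 and x_2* = 2.6758.

x_1* = 1.7838, x_2* = 2.6758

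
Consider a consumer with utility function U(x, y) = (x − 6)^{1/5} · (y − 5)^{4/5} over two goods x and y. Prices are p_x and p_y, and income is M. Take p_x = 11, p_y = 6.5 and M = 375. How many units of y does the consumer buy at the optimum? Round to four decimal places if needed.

This is Cobb-Douglas in (x−6, y−5): tangency gives 0.2·p_y·(y−5) = 0.8·p_x·(x−6).
Substituting into the budget: x* = 6 + 0.2·(M − 6·p_x − 5·p_y)/p_x, and y* = 5 + 0.8·(…)/p_y.
Discretionary income = 375 − 6·11 − 5·6.5 = 276.5; y* = 5 + 0.8·276.5/6.5 = 39.0308.

y* = 39.0308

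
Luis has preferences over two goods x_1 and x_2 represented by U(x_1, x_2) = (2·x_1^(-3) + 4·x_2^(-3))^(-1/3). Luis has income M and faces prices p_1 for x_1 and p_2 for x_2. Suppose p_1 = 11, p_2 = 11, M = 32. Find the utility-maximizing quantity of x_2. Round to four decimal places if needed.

x_2* = 1.5803

Substitute x_2 = (x_2/x_1)·x_1 into the budget: x_1* = M/(p_1 + p_2·(x_2/x_1)).
Numerically x_2/x_1 = 1.189207, so x_1* = 32/(11 + 11·1.189207) = 1.3288 and x_2* = 1.189207·1.3288 = 1.5803.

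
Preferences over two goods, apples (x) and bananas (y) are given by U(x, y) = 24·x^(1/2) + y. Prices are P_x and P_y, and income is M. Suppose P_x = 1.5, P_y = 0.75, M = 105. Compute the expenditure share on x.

Solve: √x = 12·P_y/P_x, so x*(P_x,P_y) = (12·P_y/P_x)², and y* = (M − P_x·x*)/P_y.
Plugging in: x* = (12·0.75/1.5)² = 36, y* = 68.
Expenditure on x: 1.5·36 = 54; share = 0.5143.

share on x = 0.5143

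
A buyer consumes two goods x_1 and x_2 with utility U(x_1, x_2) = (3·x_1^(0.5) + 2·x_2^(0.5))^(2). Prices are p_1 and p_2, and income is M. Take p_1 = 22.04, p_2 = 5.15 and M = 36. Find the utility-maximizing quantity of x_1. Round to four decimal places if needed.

With the ratio pinned down, the budget gives x_1* = M/(p_1 + p_2·(x_2/x_1)) and x_2* = (x_2/x_1)·x_1*.
Numerically x_2/x_1 = 8.140034, so x_1* = 36/(22.04 + 5.15·8.140034) = 0.5628.

x_1* = 0.5628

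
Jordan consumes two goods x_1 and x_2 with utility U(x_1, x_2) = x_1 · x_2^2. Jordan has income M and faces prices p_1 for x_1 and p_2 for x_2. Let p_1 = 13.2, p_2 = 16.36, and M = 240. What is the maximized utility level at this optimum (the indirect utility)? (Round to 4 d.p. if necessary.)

V = 579.6815

MU_x_1/MU_x_2 = (x_2)/(2·x_1); tangency sets this equal to p_1/p_2.
Rearranging, p_2·x_2 = 2·p_1·x_1. Substituting into the budget gives p_1·x_1·(1 + 2) = M.
Demand: x_1*(p_1,p_2,M) = 1/3·M/p_1 and x_2* = 2/3·M/p_2.
At p_1=13.2, p_2=16.36, M=240: x_1* = 1/3·240/13.2 = 6.0606, x_2* = 9.78.
Utility at the optimum: U(6.0606, 9.78) = 579.6815.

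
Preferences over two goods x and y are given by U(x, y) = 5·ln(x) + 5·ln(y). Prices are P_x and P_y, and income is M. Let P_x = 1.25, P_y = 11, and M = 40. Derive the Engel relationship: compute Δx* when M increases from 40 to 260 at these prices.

Demand: x*(P_x,P_y,M) = 0.5·M/P_x and y* = 0.5·M/P_y.
At P_x=1.25, P_y=11, M=40: x* = 0.5·40/1.25 = 16.
At M' = 260: x* = 104. Change: 104 − 16 = 88.

Δx* = 88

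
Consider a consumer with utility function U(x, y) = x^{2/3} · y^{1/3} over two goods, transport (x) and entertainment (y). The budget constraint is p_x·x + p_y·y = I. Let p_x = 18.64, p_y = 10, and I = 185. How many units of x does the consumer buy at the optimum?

x* = 6.6166

MU_x/MU_y = (2/3·y)/(1/3·x); tangency sets this equal to p_x/p_y.
So 2/3·p_y·y = 1/3·p_x·x; combined with the budget, a share 2/3 of income goes to x.
Demand: x*(p_x,p_y,I) = 2/3·I/p_x and y* = 1/3·I/p_y.
At p_x=18.64, p_y=10, I=185: x* = 2/3·185/18.64 = 6.6166.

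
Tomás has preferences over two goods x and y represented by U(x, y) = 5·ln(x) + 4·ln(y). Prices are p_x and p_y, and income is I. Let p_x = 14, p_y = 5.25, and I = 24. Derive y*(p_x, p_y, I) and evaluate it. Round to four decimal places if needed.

y* = 2.0317

MU_x/MU_y = (5·y)/(4·x); tangency sets this equal to p_x/p_y.
So 5·p_y·y = 4·p_x·x; combined with the budget, a share 5/9 of income goes to x.
Demand: x*(p_x,p_y,I) = 5/9·I/p_x and y* = 4/9·I/p_y.
At p_x=14, p_y=5.25, I=24: y* = 4/9·24/5.25 = 2.0317.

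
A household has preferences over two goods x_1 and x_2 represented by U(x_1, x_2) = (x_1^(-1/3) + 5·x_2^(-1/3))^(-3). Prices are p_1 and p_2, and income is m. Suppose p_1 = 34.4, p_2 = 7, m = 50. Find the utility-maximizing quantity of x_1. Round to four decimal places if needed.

x_1* = 0.4478

From the CES first-order condition, (1/5)·(x_2/x_1)^(4/3) = p_1/p_2.
Solve for the ratio: x_2/x_1 = [5·p_1/p_2]^(0.75).
Substitute x_2 = (x_2/x_1)·x_1 into the budget: x_1* = m/(p_1 + p_2·(x_2/x_1)).
Numerically x_2/x_1 = 11.036282, so x_1* = 50/(34.4 + 7·11.036282) = 0.4478.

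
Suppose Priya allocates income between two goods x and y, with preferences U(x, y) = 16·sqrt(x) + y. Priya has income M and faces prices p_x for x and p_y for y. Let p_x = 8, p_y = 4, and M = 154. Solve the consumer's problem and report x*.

Utility is quasi-linear in y; the FOC for x is 8/√x = p_x/p_y.
Thus x* = (8·p_y/p_x)² — independent of M — with the rest of income spent on y.
Plugging in: x* = (8·4/8)² = 16.

x* = 16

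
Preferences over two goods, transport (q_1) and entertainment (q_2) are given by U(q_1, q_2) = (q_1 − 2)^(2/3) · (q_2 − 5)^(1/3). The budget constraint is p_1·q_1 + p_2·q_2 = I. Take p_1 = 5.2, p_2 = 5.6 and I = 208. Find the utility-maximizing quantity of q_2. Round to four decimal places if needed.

q_2* = 15.0952

MRS = 2·(q_2−5)/(q_1−2). Tangency with p_1/p_2 gives q_2−5 = (1/2)·(p_1/p_2)·(q_1−2).
After buying the subsistence bundle (2, 5), a share 2/3 of the remaining income goes to q_1: q_1* = 2 + 2/3·(I − 2p_1 − 5p_2)/p_1.
Discretionary income = 208 − 2·5.2 − 5·5.6 = 169.6; q_2* = 5 + 1/3·169.6/5.6 = 15.0952.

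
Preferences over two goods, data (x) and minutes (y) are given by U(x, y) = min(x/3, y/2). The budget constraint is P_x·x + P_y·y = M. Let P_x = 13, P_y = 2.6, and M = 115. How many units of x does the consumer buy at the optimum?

x* = 7.8054

Demand: x*(P_x,P_y,M) = 3·M/(3·P_x + 2·P_y), y* = 2·M/(3·P_x + 2·P_y).
Here 3·13 + 2·2.6 = 44.2, giving x* = 7.8054.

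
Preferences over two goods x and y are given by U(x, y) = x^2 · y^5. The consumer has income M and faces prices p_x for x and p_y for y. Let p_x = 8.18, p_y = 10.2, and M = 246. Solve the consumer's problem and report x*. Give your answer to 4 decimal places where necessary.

Tangency: MRS = (2/5)·y/x = p_x/p_y.
Rearranging, p_y·y = (5/2)·p_x·x. Substituting into the budget gives p_x·x·(1 + (5/2)) = M.
Demand: x*(p_x,p_y,M) = 2/7·M/p_x and y* = 5/7·M/p_y.
At p_x=8.18, p_y=10.2, M=246: x* = 2/7·246/8.18 = 8.5924.

x* = 8.5924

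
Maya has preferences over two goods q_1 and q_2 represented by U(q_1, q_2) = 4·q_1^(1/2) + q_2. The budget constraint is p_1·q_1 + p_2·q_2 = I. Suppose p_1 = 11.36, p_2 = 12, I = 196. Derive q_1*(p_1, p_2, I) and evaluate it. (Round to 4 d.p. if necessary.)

Utility is quasi-linear in q_2; the FOC for q_1 is 2/√q_1 = p_1/p_2.
Thus q_1* = (2·p_2/p_1)² — independent of I — with the rest of income spent on q_2.
Plugging in: q_1* = (2·12/11.36)² = 4.4634.

q_1* = 4.4634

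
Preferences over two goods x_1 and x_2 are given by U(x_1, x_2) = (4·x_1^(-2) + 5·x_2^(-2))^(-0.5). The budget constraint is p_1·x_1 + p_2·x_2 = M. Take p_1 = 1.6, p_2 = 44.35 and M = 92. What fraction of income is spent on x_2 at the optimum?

share on x_2 = 0.908

MRS = MU_x_1/MU_x_2 = (4/5)·(x_2/x_1)^(3). Set equal to p_1/p_2.
Solve for the ratio: x_2/x_1 = [(5/4)·p_1/p_2]^(1/3).
Substitute x_2 = (x_2/x_1)·x_1 into the budget: x_1* = M/(p_1 + p_2·(x_2/x_1)).
Numerically x_2/x_1 = 0.355942, so x_1* = 92/(1.6 + 44.35·0.355942) = 5.2916 and x_2* = 0.355942·5.2916 = 1.8835.
Expenditure on x_2: 44.35·1.8835 = 83.5334; share = 0.908.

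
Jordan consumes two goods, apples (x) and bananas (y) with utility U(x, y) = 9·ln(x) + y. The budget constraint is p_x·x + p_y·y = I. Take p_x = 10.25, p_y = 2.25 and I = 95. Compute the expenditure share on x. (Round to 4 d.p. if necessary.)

Set MRS = p_x/p_y: (9/x)/1 = p_x/p_y.
So x*(p_x,p_y) = 9·p_y/p_x, independent of income; and y* = (I − 9·p_y)/p_y.
At the given prices: x* = 9·2.25/10.25 = 1.9756, and y* = 33.2222.
Expenditure on x: 10.25·1.9756 = 20.25; share = 0.2132.

share on x = 0.2132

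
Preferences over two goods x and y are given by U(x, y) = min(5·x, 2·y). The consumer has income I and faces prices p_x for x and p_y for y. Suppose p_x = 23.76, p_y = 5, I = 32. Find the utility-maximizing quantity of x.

x* = 0.8825

Leontief preferences: the optimum is at the kink where x/2 = y/5, i.e. y = (5/2)·x.
Budget: p_x·x + p_y·(5/2)·x = I, so (2·p_x + 5·p_y)·x = 2·I.
Demand: x*(p_x,p_y,I) = 2·I/(2·p_x + 5·p_y), y* = 5·I/(2·p_x + 5·p_y).
Here 2·23.76 + 5·5 = 72.52, giving x* = 0.8825.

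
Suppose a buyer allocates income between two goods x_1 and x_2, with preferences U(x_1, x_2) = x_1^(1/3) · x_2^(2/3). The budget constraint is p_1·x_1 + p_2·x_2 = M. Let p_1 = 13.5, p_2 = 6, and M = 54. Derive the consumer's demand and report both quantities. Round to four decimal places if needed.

x_1* = 1.3333, x_2* = 6

The MRS is (1/2)·x_2/x_1. Set MRS = p_1/p_2.
So 1/3·p_2·x_2 = 2/3·p_1·x_1; combined with the budget, a share 1/3 of income goes to x_1.
Demand: x_1*(p_1,p_2,M) = 1/3·M/p_1 and x_2* = 2/3·M/p_2.
At p_1=13.5, p_2=6, M=54: x_1* = 1/3·54/13.5 = 1.3333, x_2* = 6.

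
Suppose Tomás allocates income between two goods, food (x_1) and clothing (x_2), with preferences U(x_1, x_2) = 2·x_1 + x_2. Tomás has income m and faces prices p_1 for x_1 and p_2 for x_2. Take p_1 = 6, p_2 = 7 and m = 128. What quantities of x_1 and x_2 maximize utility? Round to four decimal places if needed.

Linear utility — the consumer picks whichever good has higher MU/price: 2/6 = 0.3333 vs 1/7 = 0.1429.
x_1 gives more utility per dollar, so spend all income on x_1: x_1* = m/p_1, x_2* = 0.
Numerically: x_1* = 21.3333, x_2* = 0.

x_1* = 21.3333, x_2* = 0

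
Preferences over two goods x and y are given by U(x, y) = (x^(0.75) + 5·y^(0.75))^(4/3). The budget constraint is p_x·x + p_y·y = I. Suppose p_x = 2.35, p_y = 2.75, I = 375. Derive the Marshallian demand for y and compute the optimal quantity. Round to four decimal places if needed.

MRS = MU_x/MU_y = (1/5)·(y/x)^(0.25). Set equal to p_x/p_y.
Hence y/x = (5·p_x/p_y)^(1/(0.25)), i.e. raised to the 4 power.
With the ratio pinned down, the budget gives x* = I/(p_x + p_y·(y/x)) and y* = (y/x)·x*.
Numerically y/x = 333.288778, so x* = 375/(2.35 + 2.75·333.288778) = 0.4081 and y* = 333.288778·0.4081 = 136.0149.

y* = 136.0149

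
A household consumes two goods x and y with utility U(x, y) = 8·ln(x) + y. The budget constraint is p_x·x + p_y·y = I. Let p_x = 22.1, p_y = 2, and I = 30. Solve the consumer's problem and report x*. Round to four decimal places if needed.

Set MRS = p_x/p_y: (8/x)/1 = p_x/p_y.
So x*(p_x,p_y) = 8·p_y/p_x, independent of income; and y* = (I − 8·p_y)/p_y.
At the given prices: x* = 8·2/22.1 = 0.724.

x* = 0.724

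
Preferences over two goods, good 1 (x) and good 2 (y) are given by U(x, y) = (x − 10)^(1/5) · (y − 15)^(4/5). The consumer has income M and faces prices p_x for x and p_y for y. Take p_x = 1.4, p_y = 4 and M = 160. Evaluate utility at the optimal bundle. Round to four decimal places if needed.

V = 16.0806

MRS = (1/4)·(y−15)/(x−10). Tangency with p_x/p_y gives y−15 = 4·(p_x/p_y)·(x−10).
After buying the subsistence bundle (10, 15), a share 0.2 of the remaining income goes to x: x* = 10 + 0.2·(M − 10p_x − 15p_y)/p_x.
Discretionary income = 160 − 10·1.4 − 15·4 = 86; x* = 10 + 0.2·86/1.4 = 22.2857; y* = 15 + 0.8·86/4 = 32.2.
Utility at the optimum: U(22.2857, 32.2) = 16.0806.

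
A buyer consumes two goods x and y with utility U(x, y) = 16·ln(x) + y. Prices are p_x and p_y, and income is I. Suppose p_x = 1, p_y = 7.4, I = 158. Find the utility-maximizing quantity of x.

x* = 118.4

So x*(p_x,p_y) = 16·p_y/p_x, independent of income; and y* = (I − 16·p_y)/p_y.
At the given prices: x* = 16·7.4/1 = 118.4.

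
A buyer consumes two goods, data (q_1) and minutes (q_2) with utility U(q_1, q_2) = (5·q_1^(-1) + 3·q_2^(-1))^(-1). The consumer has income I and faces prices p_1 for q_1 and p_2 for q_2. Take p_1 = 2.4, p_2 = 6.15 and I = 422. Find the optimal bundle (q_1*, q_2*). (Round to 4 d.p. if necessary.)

q_1* = 78.4984, q_2* = 37.9843

From the CES first-order condition, (5/3)·(q_2/q_1)^(2) = p_1/p_2.
Solve for the ratio: q_2/q_1 = [(3/5)·p_1/p_2]^(0.5).
Substitute q_2 = (q_2/q_1)·q_1 into the budget: q_1* = I/(p_1 + p_2·(q_2/q_1)).
Numerically q_2/q_1 = 0.483887, so q_1* = 422/(2.4 + 6.15·0.483887) = 78.4984 and q_2* = 0.483887·78.4984 = 37.9843.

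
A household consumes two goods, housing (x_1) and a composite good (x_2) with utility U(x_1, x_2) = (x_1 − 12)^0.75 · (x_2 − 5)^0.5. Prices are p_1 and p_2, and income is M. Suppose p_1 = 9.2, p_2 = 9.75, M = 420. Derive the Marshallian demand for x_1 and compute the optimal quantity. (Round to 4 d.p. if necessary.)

x_1* = 29.012

MRS = (3/2)·(x_2−5)/(x_1−12). Tangency with p_1/p_2 gives x_2−5 = (2/3)·(p_1/p_2)·(x_1−12).
Substituting into the budget: x_1* = 12 + 0.6·(M − 12·p_1 − 5·p_2)/p_1, and x_2* = 5 + 0.4·(…)/p_2.
Discretionary income = 420 − 12·9.2 − 5·9.75 = 260.85; x_1* = 12 + 0.6·260.85/9.2 = 29.012.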